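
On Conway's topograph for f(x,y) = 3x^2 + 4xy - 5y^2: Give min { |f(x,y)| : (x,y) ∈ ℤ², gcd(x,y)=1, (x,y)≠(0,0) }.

river: ρ → (-5,6,2)
river: ρ → (2,6,-5)
river: ρ → (-5,4,3)
river: ρ → (3,8,-1)
river: ρ → (-1,8,3)
river: ρ → (3,4,-5)
closes: descent 0, river 6
min |a| on river = 1

1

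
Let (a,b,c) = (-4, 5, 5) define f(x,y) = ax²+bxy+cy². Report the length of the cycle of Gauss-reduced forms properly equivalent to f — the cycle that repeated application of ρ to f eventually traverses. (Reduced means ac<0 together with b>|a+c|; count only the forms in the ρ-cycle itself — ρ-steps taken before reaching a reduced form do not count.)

D = 105, ⌊√D⌋ = 10
river: ρ → (5,5,-4)
river: ρ → (-4,3,6)
river: ρ → (6,9,-1)
river: ρ → (-1,9,6)
river: ρ → (6,3,-4)
river: ρ → (-4,5,5)
ρ-cycle length = 6 (tail of 0 descent steps not counted)

6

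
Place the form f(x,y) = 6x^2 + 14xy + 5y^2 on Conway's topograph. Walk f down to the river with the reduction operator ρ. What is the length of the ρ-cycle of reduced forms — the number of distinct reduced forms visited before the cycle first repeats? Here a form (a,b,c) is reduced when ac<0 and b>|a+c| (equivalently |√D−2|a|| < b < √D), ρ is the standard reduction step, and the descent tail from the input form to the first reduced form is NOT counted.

D = 76, ⌊√D⌋ = 8
descent: ρ → (5,6,-2)  [lands on river]
river: ρ → (-2,6,5)
river: ρ → (5,4,-3)
river: ρ → (-3,8,1)
river: ρ → (1,8,-3)
river: ρ → (-3,4,5)
ρ-cycle length = 6 (tail of 1 descent step not counted)

6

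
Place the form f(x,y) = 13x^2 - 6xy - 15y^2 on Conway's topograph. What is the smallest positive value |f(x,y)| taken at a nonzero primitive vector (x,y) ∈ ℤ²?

descent: ρ → (-15,6,13)  [lands on river]
river: ρ → (13,20,-8)
river: ρ → (-8,28,1)
river: ρ → (1,28,-8)
river: ρ → (-8,20,13)
river: ρ → (13,6,-15)
river: ρ → (-15,24,4)
river: ρ → (4,24,-15)
closes: descent 1, river 8
min |a| on river = 1

1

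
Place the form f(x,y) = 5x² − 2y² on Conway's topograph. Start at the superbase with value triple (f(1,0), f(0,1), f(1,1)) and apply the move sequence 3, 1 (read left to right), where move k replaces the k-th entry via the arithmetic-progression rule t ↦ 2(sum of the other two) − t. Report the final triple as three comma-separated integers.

start (5,-2,3) = (f(1,0),f(0,1),f(1,1))
replace slot 3: 2·(5+(-2)) − 3 = 3 → (5,-2,3)
replace slot 1: 2·((-2)+3) − 5 = -3 → (-3,-2,3)

-3,-2,3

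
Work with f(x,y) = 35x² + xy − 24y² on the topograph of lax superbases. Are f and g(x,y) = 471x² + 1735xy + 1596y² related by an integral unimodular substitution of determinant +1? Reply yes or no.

D₁ = 3361, D₂ = 3361
river cycle of f (length 178): (-24, 47, 12), (12, 49, -20), (-20, 31, 30), (30, 29, -21), (-21, 55, 4), (4, 57, -7), (-7, 55, 12), (12, 41, -35), (-35, 29, 18), (18, 43, -21), … (168 more)
river cycle of g (length 178): (10, 49, -24), (-24, 47, 12), (12, 49, -20), (-20, 31, 30), (30, 29, -21), (-21, 55, 4), (4, 57, -7), (-7, 55, 12), (12, 41, -35), (-35, 29, 18), … (168 more)
cycles coincide ⇒ equivalent

yes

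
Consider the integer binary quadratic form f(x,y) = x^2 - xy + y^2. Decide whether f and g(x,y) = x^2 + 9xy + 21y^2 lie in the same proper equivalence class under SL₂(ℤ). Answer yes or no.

D₁ = -3, D₂ = -3
f: translate: b→1 (≡-1 mod 2), so (1,-1,1)→(1,1,1)
f: reduced (well bottom): (1,1,1) with a≤c, −a<b≤a
g: translate: b→1 (≡9 mod 2), so (1,9,21)→(1,1,1)
g: reduced (well bottom): (1,1,1) with a≤c, −a<b≤a
reduced forms (1, 1, 1) vs (1, 1, 1) ⇒ equivalent

yes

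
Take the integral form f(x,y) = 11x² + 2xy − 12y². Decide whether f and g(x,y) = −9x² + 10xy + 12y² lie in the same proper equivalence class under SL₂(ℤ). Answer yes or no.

D₁ = 532, D₂ = 532
river cycle of f (length 16): (-12, 22, 1), (1, 22, -12), (-12, 2, 11), (11, 20, -3), (-3, 22, 4), (4, 18, -13), (-13, 8, 9), (9, 10, -12), (-12, 14, 7), (7, 14, -12), … (6 more)
river cycle of g (length 16): (12, 14, -7), (-7, 14, 12), (12, 10, -9), (-9, 8, 13), (13, 18, -4), (-4, 22, 3), (3, 20, -11), (-11, 2, 12), (12, 22, -1), (-1, 22, 12), … (6 more)
cycles differ ⇒ inequivalent

no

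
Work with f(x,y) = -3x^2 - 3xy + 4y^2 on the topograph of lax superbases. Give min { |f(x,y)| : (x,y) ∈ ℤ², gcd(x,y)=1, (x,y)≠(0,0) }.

descent: ρ → (4,3,-3)  [lands on river]
river: ρ → (-3,3,4)
river: ρ → (4,5,-2)
river: ρ → (-2,7,1)
river: ρ → (1,7,-2)
river: ρ → (-2,5,4)
closes: descent 1, river 6
min |a| on river = 1

1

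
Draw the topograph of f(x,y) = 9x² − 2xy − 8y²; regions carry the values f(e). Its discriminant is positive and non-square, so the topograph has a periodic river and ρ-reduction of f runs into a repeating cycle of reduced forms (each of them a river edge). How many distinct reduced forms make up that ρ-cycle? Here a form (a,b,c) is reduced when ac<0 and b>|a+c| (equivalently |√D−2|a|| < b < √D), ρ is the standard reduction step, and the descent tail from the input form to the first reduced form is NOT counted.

D = 292, ⌊√D⌋ = 17
descent: ρ → (-8,2,9)  [lands on river]
river: ρ → (9,16,-1)
river: ρ → (-1,16,9)
river: ρ → (9,2,-8)
river: ρ → (-8,14,3)
river: ρ → (3,16,-3)
river: ρ → (-3,14,8)
river: ρ → (8,2,-9)
river: ρ → (-9,16,1)
river: ρ → (1,16,-9)
river: ρ → (-9,2,8)
river: ρ → (8,14,-3)
river: ρ → (-3,16,3)
river: ρ → (3,14,-8)
ρ-cycle length = 14 (tail of 1 descent step not counted)

14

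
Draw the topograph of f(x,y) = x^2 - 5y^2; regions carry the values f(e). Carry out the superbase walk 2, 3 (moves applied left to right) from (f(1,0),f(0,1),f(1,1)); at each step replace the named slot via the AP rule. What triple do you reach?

start (1,-5,-4) = (f(1,0),f(0,1),f(1,1))
replace slot 2: 2·(1+(-4)) − (-5) = -1 → (1,-1,-4)
replace slot 3: 2·(1+(-1)) − (-4) = 4 → (1,-1,4)

1,-1,4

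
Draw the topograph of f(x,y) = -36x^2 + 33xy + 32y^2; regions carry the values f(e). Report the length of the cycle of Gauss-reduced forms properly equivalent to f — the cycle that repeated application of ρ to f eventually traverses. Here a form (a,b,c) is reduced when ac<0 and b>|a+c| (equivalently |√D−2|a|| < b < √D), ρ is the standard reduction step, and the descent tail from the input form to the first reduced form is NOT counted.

D = 5697, ⌊√D⌋ = 75
river: ρ → (32,31,-37)
river: ρ → (-37,43,26)
river: ρ → (26,61,-19)
river: ρ → (-19,53,38)
river: ρ → (38,23,-34)
river: ρ → (-34,45,27)
river: ρ → (27,63,-16)
river: ρ → (-16,65,23)
river: ρ → (23,73,-4)
river: ρ → (-4,71,41)
river: ρ → (41,11,-34)
river: ρ → (-34,57,18)
river: ρ → (18,51,-43)
river: ρ → (-43,35,26)
river: ρ → (26,69,-9)
river: ρ → (-9,75,2)
river: ρ → (2,73,-46)
river: ρ → (-46,19,29)
river: ρ → (29,39,-36)
river: ρ → (-36,33,32)
ρ-cycle length = 20 (tail of 0 descent steps not counted)

20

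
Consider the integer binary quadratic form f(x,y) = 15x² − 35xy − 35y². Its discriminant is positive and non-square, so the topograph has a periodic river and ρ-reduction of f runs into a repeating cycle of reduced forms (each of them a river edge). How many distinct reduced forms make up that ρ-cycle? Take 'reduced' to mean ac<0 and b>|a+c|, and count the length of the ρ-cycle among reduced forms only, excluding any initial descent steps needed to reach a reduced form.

D = 3325, ⌊√D⌋ = 57
descent: ρ → (-35,35,15)  [lands on river]
river: ρ → (15,55,-5)
river: ρ → (-5,55,15)
river: ρ → (15,35,-35)
ρ-cycle length = 4 (tail of 1 descent step not counted)

4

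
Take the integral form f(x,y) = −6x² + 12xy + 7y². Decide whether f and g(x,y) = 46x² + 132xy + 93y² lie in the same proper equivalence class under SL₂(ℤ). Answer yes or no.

D₁ = 312, D₂ = 312
river cycle of f (length 4): (7, 16, -2), (-2, 16, 7), (7, 12, -6), (-6, 12, 7)
river cycle of g (length 4): (7, 16, -2), (-2, 16, 7), (7, 12, -6), (-6, 12, 7)
cycles coincide ⇒ equivalent

yes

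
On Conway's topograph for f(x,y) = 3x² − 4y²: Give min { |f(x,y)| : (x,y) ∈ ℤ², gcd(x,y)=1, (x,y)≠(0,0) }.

descent: ρ → (-4,0,3)
descent: ρ → (3,6,-1)  [lands on river]
river: ρ → (-1,6,3)
closes: descent 2, river 2
min |a| on river = 1

1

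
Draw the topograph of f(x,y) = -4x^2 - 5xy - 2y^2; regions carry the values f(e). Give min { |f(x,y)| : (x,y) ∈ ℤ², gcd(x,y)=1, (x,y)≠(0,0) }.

translate: b→-3 (≡5 mod 8), so (4,5,2)→(4,-3,1)
flip: (4,-3,1)→(1,3,4)
translate: b→1 (≡3 mod 2), so (1,3,4)→(1,1,2)
reduced (well bottom): (1,1,2) with a≤c, −a<b≤a
well minimum |f| = |-1| = 1 (negative-definite)

1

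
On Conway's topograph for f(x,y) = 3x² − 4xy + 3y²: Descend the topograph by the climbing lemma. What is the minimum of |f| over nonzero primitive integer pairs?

translate: b→2 (≡-4 mod 6), so (3,-4,3)→(3,2,2)
flip: (3,2,2)→(2,-2,3)
translate: b→2 (≡-2 mod 4), so (2,-2,3)→(2,2,3)
reduced (well bottom): (2,2,3) with a≤c, −a<b≤a
well minimum = a = 2

2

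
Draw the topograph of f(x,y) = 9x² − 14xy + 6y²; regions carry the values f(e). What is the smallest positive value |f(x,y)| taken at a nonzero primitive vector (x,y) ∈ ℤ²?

translate: b→4 (≡-14 mod 18), so (9,-14,6)→(9,4,1)
flip: (9,4,1)→(1,-4,9)
translate: b→0 (≡-4 mod 2), so (1,-4,9)→(1,0,5)
reduced (well bottom): (1,0,5) with a≤c, −a<b≤a
well minimum = a = 1

1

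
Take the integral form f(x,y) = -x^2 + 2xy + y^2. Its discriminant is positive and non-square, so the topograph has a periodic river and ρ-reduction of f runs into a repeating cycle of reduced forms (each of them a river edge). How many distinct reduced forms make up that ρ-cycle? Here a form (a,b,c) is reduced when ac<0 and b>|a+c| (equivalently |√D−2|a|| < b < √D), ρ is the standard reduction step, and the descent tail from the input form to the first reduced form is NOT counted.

D = 8, ⌊√D⌋ = 2
river: ρ → (1,2,-1)
river: ρ → (-1,2,1)
ρ-cycle length = 2 (tail of 0 descent steps not counted)

2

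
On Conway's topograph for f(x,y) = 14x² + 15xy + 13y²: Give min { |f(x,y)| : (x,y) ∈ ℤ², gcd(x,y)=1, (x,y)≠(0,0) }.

translate: b→-13 (≡15 mod 28), so (14,15,13)→(14,-13,12)
flip: (14,-13,12)→(12,13,14)
translate: b→-11 (≡13 mod 24), so (12,13,14)→(12,-11,13)
reduced (well bottom): (12,-11,13) with a≤c, −a<b≤a
well minimum = a = 12

12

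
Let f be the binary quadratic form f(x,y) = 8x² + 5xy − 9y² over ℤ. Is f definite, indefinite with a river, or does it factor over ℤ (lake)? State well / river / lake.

D = b²−4ac = 5² − 4·8·(-9) = 313
D > 0 non-square ⇒ indefinite ⇒ periodic river

river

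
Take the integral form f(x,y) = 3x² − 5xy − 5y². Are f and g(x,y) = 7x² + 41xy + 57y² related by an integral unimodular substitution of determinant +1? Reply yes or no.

D₁ = 85, D₂ = 85
river cycle of f (length 6): (-5, 5, 3), (3, 7, -3), (-3, 5, 5), (5, 5, -3), (-3, 7, 3), (3, 5, -5)
river cycle of g (length 6): (-3, 7, 3), (3, 5, -5), (-5, 5, 3), (3, 7, -3), (-3, 5, 5), (5, 5, -3)
cycles coincide ⇒ equivalent

yes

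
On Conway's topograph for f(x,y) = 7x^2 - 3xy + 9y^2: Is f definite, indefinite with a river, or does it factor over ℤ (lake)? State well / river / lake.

D = b²−4ac = (-3)² − 4·7·9 = -243
D < 0 ⇒ definite ⇒ every region one sign ⇒ single well

well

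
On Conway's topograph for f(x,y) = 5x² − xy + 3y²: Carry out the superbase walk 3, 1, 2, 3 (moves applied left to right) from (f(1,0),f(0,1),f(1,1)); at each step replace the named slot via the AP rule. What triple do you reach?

start (5,3,7) = (f(1,0),f(0,1),f(1,1))
replace slot 3: 2·(5+3) − 7 = 9 → (5,3,9)
replace slot 1: 2·(3+9) − 5 = 19 → (19,3,9)
replace slot 2: 2·(19+9) − 3 = 53 → (19,53,9)
replace slot 3: 2·(19+53) − 9 = 135 → (19,53,135)

19,53,135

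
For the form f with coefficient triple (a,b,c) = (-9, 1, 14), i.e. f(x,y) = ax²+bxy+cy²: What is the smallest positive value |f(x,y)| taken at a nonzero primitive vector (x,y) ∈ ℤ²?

descent: ρ → (14,-1,-9)
descent: ρ → (-9,19,4)  [lands on river]
river: ρ → (4,21,-4)
river: ρ → (-4,19,9)
river: ρ → (9,17,-6)
river: ρ → (-6,19,6)
river: ρ → (6,17,-9)
closes: descent 2, river 6
min |a| on river = 4

4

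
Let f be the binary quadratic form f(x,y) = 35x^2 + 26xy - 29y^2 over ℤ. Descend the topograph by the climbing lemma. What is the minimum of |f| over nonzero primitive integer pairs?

river: ρ → (-29,32,32)
river: ρ → (32,32,-29)
river: ρ → (-29,26,35)
river: ρ → (35,44,-20)
river: ρ → (-20,36,43)
river: ρ → (43,50,-13)
river: ρ → (-13,54,35)
river: ρ → (35,16,-32)
river: ρ → (-32,48,19)
river: ρ → (19,66,-5)
river: ρ → (-5,64,32)
river: ρ → (32,64,-5)
river: ρ → (-5,66,19)
river: ρ → (19,48,-32)
river: ρ → (-32,16,35)
river: ρ → (35,54,-13)
river: ρ → (-13,50,43)
river: ρ → (43,36,-20)
river: ρ → (-20,44,35)
river: ρ → (35,26,-29)
closes: descent 0, river 20
min |a| on river = 5

5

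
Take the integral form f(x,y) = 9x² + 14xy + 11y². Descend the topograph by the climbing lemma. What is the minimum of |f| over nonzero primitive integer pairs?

translate: b→-4 (≡14 mod 18), so (9,14,11)→(9,-4,6)
flip: (9,-4,6)→(6,4,9)
reduced (well bottom): (6,4,9) with a≤c, −a<b≤a
well minimum = a = 6

6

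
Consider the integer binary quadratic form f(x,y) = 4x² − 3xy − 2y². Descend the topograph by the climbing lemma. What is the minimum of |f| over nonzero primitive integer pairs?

descent: ρ → (-2,3,4)  [lands on river]
river: ρ → (4,5,-1)
river: ρ → (-1,5,4)
river: ρ → (4,3,-2)
river: ρ → (-2,5,2)
river: ρ → (2,3,-4)
river: ρ → (-4,5,1)
river: ρ → (1,5,-4)
river: ρ → (-4,3,2)
river: ρ → (2,5,-2)
closes: descent 1, river 10
min |a| on river = 1

1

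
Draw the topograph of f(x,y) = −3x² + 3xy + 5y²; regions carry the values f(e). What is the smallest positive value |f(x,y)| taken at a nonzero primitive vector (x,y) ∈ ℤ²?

river: ρ → (5,7,-1)
river: ρ → (-1,7,5)
river: ρ → (5,3,-3)
river: ρ → (-3,3,5)
closes: descent 0, river 4
min |a| on river = 1

1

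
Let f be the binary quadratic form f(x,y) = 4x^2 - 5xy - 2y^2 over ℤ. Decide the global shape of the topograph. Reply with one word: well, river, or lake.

D = b²−4ac = (-5)² − 4·4·(-2) = 57
D > 0 non-square ⇒ indefinite ⇒ periodic river

river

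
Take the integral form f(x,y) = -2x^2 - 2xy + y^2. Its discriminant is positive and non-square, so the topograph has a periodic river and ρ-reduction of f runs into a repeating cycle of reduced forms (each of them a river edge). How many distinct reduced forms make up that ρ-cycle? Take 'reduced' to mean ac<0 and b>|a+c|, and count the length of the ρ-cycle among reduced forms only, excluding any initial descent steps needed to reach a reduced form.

D = 12, ⌊√D⌋ = 3
descent: ρ → (1,2,-2)  [lands on river]
river: ρ → (-2,2,1)
ρ-cycle length = 2 (tail of 1 descent step not counted)

2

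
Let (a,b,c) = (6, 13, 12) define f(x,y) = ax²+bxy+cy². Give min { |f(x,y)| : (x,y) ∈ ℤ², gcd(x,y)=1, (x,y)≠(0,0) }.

translate: b→1 (≡13 mod 12), so (6,13,12)→(6,1,5)
flip: (6,1,5)→(5,-1,6)
reduced (well bottom): (5,-1,6) with a≤c, −a<b≤a
well minimum = a = 5

5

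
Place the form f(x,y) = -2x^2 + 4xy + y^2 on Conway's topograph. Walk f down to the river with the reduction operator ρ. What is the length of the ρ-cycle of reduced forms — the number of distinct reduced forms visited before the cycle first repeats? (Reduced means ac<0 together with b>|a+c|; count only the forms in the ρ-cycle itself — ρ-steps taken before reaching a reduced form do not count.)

D = 24, ⌊√D⌋ = 4
river: ρ → (1,4,-2)
river: ρ → (-2,4,1)
ρ-cycle length = 2 (tail of 0 descent steps not counted)

2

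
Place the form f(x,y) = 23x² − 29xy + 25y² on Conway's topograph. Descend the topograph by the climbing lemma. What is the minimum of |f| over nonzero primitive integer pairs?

translate: b→17 (≡-29 mod 46), so (23,-29,25)→(23,17,19)
flip: (23,17,19)→(19,-17,23)
reduced (well bottom): (19,-17,23) with a≤c, −a<b≤a
well minimum = a = 19

19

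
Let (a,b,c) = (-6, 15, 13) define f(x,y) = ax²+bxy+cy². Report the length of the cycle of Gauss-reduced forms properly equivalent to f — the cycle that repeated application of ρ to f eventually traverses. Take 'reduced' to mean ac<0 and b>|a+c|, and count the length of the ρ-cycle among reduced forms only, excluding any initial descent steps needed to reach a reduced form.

D = 537, ⌊√D⌋ = 23
river: ρ → (13,11,-8)
river: ρ → (-8,21,3)
river: ρ → (3,21,-8)
river: ρ → (-8,11,13)
river: ρ → (13,15,-6)
river: ρ → (-6,21,4)
river: ρ → (4,19,-11)
river: ρ → (-11,3,12)
river: ρ → (12,21,-2)
river: ρ → (-2,23,1)
river: ρ → (1,23,-2)
river: ρ → (-2,21,12)
river: ρ → (12,3,-11)
river: ρ → (-11,19,4)
river: ρ → (4,21,-6)
river: ρ → (-6,15,13)
ρ-cycle length = 16 (tail of 0 descent steps not counted)

16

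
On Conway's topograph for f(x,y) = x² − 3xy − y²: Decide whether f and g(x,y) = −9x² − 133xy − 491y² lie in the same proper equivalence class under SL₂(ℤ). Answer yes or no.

D₁ = 13, D₂ = 13
river cycle of f (length 2): (-1, 3, 1), (1, 3, -1)
river cycle of g (length 2): (-1, 3, 1), (1, 3, -1)
cycles coincide ⇒ equivalent

yes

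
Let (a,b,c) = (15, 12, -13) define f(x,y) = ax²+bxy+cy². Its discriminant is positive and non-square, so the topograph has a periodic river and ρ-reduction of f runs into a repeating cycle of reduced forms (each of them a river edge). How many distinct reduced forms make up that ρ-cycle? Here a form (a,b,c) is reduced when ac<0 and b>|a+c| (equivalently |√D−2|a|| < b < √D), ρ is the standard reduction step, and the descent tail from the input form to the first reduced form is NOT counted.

D = 924, ⌊√D⌋ = 30
river: ρ → (-13,14,14)
river: ρ → (14,14,-13)
river: ρ → (-13,12,15)
river: ρ → (15,18,-10)
river: ρ → (-10,22,11)
river: ρ → (11,22,-10)
river: ρ → (-10,18,15)
river: ρ → (15,12,-13)
ρ-cycle length = 8 (tail of 0 descent steps not counted)

8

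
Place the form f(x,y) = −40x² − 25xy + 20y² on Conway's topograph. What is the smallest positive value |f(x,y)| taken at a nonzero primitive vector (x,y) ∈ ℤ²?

descent: ρ → (20,25,-40)  [lands on river]
river: ρ → (-40,55,5)
river: ρ → (5,55,-40)
river: ρ → (-40,25,20)
river: ρ → (20,55,-10)
river: ρ → (-10,45,45)
river: ρ → (45,45,-10)
river: ρ → (-10,55,20)
closes: descent 1, river 8
min |a| on river = 5

5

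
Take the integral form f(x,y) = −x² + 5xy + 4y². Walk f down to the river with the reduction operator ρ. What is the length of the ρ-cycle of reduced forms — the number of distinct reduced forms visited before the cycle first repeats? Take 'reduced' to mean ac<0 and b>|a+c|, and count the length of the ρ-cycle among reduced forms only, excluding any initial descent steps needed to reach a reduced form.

D = 41, ⌊√D⌋ = 6
river: ρ → (4,3,-2)
river: ρ → (-2,5,2)
river: ρ → (2,3,-4)
river: ρ → (-4,5,1)
river: ρ → (1,5,-4)
river: ρ → (-4,3,2)
river: ρ → (2,5,-2)
river: ρ → (-2,3,4)
river: ρ → (4,5,-1)
river: ρ → (-1,5,4)
ρ-cycle length = 10 (tail of 0 descent steps not counted)

10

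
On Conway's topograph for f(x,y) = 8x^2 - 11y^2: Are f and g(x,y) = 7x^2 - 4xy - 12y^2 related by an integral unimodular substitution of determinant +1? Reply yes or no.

D₁ = 352, D₂ = 352
river cycle of f (length 6): (8, 16, -3), (-3, 14, 13), (13, 12, -4), (-4, 12, 13), (13, 14, -3), (-3, 16, 8)
river cycle of g (length 6): (7, 10, -9), (-9, 8, 8), (8, 8, -9), (-9, 10, 7), (7, 18, -1), (-1, 18, 7)
cycles differ ⇒ inequivalent

no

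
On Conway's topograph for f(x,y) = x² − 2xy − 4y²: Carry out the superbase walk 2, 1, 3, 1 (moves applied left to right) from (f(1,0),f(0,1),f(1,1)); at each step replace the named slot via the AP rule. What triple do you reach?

start (1,-4,-5) = (f(1,0),f(0,1),f(1,1))
replace slot 2: 2·(1+(-5)) − (-4) = -4 → (1,-4,-5)
replace slot 1: 2·((-4)+(-5)) − 1 = -19 → (-19,-4,-5)
replace slot 3: 2·((-19)+(-4)) − (-5) = -41 → (-19,-4,-41)
replace slot 1: 2·((-4)+(-41)) − (-19) = -71 → (-71,-4,-41)

-71,-4,-41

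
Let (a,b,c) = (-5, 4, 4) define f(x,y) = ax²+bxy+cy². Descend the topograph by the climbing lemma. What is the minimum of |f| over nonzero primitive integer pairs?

river: ρ → (4,4,-5)
river: ρ → (-5,6,3)
river: ρ → (3,6,-5)
river: ρ → (-5,4,4)
closes: descent 0, river 4
min |a| on river = 3

3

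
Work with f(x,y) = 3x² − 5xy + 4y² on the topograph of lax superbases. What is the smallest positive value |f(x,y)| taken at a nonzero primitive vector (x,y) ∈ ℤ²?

translate: b→1 (≡-5 mod 6), so (3,-5,4)→(3,1,2)
flip: (3,1,2)→(2,-1,3)
reduced (well bottom): (2,-1,3) with a≤c, −a<b≤a
well minimum = a = 2

2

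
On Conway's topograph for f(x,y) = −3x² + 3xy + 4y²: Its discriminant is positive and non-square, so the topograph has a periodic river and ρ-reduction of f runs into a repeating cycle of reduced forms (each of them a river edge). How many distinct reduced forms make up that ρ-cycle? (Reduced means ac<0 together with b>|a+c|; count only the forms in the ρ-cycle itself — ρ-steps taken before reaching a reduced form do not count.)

D = 57, ⌊√D⌋ = 7
river: ρ → (4,5,-2)
river: ρ → (-2,7,1)
river: ρ → (1,7,-2)
river: ρ → (-2,5,4)
river: ρ → (4,3,-3)
river: ρ → (-3,3,4)
ρ-cycle length = 6 (tail of 0 descent steps not counted)

6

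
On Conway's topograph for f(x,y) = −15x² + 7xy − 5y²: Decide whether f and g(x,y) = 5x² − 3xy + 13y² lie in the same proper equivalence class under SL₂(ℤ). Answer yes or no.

D₁ = -251, D₂ = -251
f is negative-definite; reduce −f:
−f: flip: (15,-7,5)→(5,7,15)
−f: translate: b→-3 (≡7 mod 10), so (5,7,15)→(5,-3,13)
−f: reduced (well bottom): (5,-3,13) with a≤c, −a<b≤a
flip sign back: reduced form of f is (-5,3,-13)
g: reduced (well bottom): (5,-3,13) with a≤c, −a<b≤a
reduced forms (-5, 3, -13) vs (5, -3, 13) ⇒ inequivalent

no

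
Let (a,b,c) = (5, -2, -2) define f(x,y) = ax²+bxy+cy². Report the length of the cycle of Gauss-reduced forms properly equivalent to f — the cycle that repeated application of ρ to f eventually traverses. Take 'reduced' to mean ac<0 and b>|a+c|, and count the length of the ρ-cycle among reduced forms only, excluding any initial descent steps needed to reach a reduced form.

D = 44, ⌊√D⌋ = 6
descent: ρ → (-2,6,1)  [lands on river]
river: ρ → (1,6,-2)
ρ-cycle length = 2 (tail of 1 descent step not counted)

2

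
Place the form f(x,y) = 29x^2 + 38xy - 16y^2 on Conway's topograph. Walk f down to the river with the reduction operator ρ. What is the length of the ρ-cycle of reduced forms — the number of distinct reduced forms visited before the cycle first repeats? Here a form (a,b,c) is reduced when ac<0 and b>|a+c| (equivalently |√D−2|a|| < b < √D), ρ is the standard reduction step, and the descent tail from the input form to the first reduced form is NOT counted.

D = 3300, ⌊√D⌋ = 57
river: ρ → (-16,26,41)
river: ρ → (41,56,-1)
river: ρ → (-1,56,41)
river: ρ → (41,26,-16)
river: ρ → (-16,38,29)
river: ρ → (29,20,-25)
river: ρ → (-25,30,24)
river: ρ → (24,18,-31)
river: ρ → (-31,44,11)
river: ρ → (11,44,-31)
river: ρ → (-31,18,24)
river: ρ → (24,30,-25)
river: ρ → (-25,20,29)
river: ρ → (29,38,-16)
ρ-cycle length = 14 (tail of 0 descent steps not counted)

14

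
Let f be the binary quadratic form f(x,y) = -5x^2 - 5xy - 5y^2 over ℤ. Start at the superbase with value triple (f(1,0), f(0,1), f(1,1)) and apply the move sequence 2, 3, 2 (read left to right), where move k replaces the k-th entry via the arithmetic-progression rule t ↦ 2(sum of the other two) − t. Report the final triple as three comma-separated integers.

start (-5,-5,-15) = (f(1,0),f(0,1),f(1,1))
replace slot 2: 2·((-5)+(-15)) − (-5) = -35 → (-5,-35,-15)
replace slot 3: 2·((-5)+(-35)) − (-15) = -65 → (-5,-35,-65)
replace slot 2: 2·((-5)+(-65)) − (-35) = -105 → (-5,-105,-65)

-5,-105,-65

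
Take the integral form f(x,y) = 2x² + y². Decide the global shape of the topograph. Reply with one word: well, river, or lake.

D = b²−4ac = 0² − 4·2·1 = -8
D < 0 ⇒ definite ⇒ every region one sign ⇒ single well

well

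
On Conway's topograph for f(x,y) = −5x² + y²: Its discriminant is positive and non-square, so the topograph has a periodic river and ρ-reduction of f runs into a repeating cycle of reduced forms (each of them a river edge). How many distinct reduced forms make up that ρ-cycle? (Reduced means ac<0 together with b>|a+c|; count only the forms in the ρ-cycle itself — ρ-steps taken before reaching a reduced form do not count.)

D = 20, ⌊√D⌋ = 4
descent: ρ → (1,4,-1)  [lands on river]
river: ρ → (-1,4,1)
ρ-cycle length = 2 (tail of 1 descent step not counted)

2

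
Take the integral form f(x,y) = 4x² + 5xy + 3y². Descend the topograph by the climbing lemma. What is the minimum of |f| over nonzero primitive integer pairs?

translate: b→-3 (≡5 mod 8), so (4,5,3)→(4,-3,2)
flip: (4,-3,2)→(2,3,4)
translate: b→-1 (≡3 mod 4), so (2,3,4)→(2,-1,3)
reduced (well bottom): (2,-1,3) with a≤c, −a<b≤a
well minimum = a = 2

2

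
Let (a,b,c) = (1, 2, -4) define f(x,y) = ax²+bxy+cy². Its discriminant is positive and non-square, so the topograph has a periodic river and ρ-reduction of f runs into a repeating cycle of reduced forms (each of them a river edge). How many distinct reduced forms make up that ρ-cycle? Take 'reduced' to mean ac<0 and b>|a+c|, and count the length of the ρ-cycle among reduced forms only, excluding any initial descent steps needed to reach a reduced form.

D = 20, ⌊√D⌋ = 4
descent: ρ → (-4,-2,1)
descent: ρ → (1,4,-1)  [lands on river]
river: ρ → (-1,4,1)
ρ-cycle length = 2 (tail of 2 descent steps not counted)

2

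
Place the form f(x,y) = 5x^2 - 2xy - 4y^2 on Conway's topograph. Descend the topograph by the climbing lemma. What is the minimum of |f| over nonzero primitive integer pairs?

descent: ρ → (-4,2,5)  [lands on river]
river: ρ → (5,8,-1)
river: ρ → (-1,8,5)
river: ρ → (5,2,-4)
river: ρ → (-4,6,3)
river: ρ → (3,6,-4)
closes: descent 1, river 6
min |a| on river = 1

1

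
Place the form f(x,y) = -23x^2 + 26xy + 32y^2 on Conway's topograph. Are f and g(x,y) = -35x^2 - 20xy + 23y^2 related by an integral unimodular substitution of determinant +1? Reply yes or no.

D₁ = 3620, D₂ = 3620
river cycle of f (length 8): (32, 38, -17), (-17, 30, 40), (40, 50, -7), (-7, 48, 47), (47, 46, -8), (-8, 50, 35), (35, 20, -23), (-23, 26, 32)
river cycle of g (length 8): (23, 20, -35), (-35, 50, 8), (8, 46, -47), (-47, 48, 7), (7, 50, -40), (-40, 30, 17), (17, 38, -32), (-32, 26, 23)
cycles differ ⇒ inequivalent

no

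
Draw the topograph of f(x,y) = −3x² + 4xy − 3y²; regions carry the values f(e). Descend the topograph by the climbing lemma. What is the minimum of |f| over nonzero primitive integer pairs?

translate: b→2 (≡-4 mod 6), so (3,-4,3)→(3,2,2)
flip: (3,2,2)→(2,-2,3)
translate: b→2 (≡-2 mod 4), so (2,-2,3)→(2,2,3)
reduced (well bottom): (2,2,3) with a≤c, −a<b≤a
well minimum |f| = |-2| = 2 (negative-definite)

2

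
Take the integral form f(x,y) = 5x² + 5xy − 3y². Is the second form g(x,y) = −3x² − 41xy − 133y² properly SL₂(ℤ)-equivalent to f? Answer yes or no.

D₁ = 85, D₂ = 85
river cycle of f (length 6): (-3, 7, 3), (3, 5, -5), (-5, 5, 3), (3, 7, -3), (-3, 5, 5), (5, 5, -3)
river cycle of g (length 6): (-3, 7, 3), (3, 5, -5), (-5, 5, 3), (3, 7, -3), (-3, 5, 5), (5, 5, -3)
cycles coincide ⇒ equivalent

yes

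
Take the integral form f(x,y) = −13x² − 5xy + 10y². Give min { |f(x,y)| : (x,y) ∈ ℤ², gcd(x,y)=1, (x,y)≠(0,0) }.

descent: ρ → (10,5,-13)  [lands on river]
river: ρ → (-13,21,2)
river: ρ → (2,23,-2)
river: ρ → (-2,21,13)
river: ρ → (13,5,-10)
river: ρ → (-10,15,8)
river: ρ → (8,17,-8)
river: ρ → (-8,15,10)
closes: descent 1, river 8
min |a| on river = 2

2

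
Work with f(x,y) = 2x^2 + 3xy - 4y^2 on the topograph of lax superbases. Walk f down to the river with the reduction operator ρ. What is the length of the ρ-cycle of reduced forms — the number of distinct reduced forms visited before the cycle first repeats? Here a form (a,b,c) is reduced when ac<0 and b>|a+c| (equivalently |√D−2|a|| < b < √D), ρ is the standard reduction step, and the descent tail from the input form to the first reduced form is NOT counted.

D = 41, ⌊√D⌋ = 6
river: ρ → (-4,5,1)
river: ρ → (1,5,-4)
river: ρ → (-4,3,2)
river: ρ → (2,5,-2)
river: ρ → (-2,3,4)
river: ρ → (4,5,-1)
river: ρ → (-1,5,4)
river: ρ → (4,3,-2)
river: ρ → (-2,5,2)
river: ρ → (2,3,-4)
ρ-cycle length = 10 (tail of 0 descent steps not counted)

10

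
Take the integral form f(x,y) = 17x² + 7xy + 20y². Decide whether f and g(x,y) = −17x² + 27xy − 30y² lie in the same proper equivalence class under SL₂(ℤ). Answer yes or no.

D₁ = -1311, D₂ = -1311
f: reduced (well bottom): (17,7,20) with a≤c, −a<b≤a
g is negative-definite; reduce −g:
−g: translate: b→7 (≡-27 mod 34), so (17,-27,30)→(17,7,20)
−g: reduced (well bottom): (17,7,20) with a≤c, −a<b≤a
flip sign back: reduced form of g is (-17,-7,-20)
reduced forms (17, 7, 20) vs (-17, -7, -20) ⇒ inequivalent

no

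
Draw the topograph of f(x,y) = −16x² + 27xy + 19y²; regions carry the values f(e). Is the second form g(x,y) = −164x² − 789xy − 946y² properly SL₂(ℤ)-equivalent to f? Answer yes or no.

D₁ = 1945, D₂ = 1945
river cycle of f (length 26): (19, 11, -24), (-24, 37, 6), (6, 35, -30), (-30, 25, 11), (11, 41, -6), (-6, 43, 4), (4, 37, -36), (-36, 35, 5), (5, 35, -36), (-36, 37, 4), … (16 more)
river cycle of g (length 26): (-24, 37, 6), (6, 35, -30), (-30, 25, 11), (11, 41, -6), (-6, 43, 4), (4, 37, -36), (-36, 35, 5), (5, 35, -36), (-36, 37, 4), (4, 43, -6), … (16 more)
cycles coincide ⇒ equivalent

yes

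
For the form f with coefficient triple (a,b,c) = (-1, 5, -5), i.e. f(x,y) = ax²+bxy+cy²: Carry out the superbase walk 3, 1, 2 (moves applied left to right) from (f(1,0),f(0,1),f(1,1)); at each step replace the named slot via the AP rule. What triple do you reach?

start (-1,-5,-1) = (f(1,0),f(0,1),f(1,1))
replace slot 3: 2·((-1)+(-5)) − (-1) = -11 → (-1,-5,-11)
replace slot 1: 2·((-5)+(-11)) − (-1) = -31 → (-31,-5,-11)
replace slot 2: 2·((-31)+(-11)) − (-5) = -79 → (-31,-79,-11)

-31,-79,-11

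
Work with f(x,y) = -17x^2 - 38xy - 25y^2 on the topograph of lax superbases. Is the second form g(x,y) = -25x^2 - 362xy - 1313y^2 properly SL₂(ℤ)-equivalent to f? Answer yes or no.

D₁ = -256, D₂ = -256
f is negative-definite; reduce −f:
−f: translate: b→4 (≡38 mod 34), so (17,38,25)→(17,4,4)
−f: flip: (17,4,4)→(4,-4,17)
−f: translate: b→4 (≡-4 mod 8), so (4,-4,17)→(4,4,17)
−f: reduced (well bottom): (4,4,17) with a≤c, −a<b≤a
flip sign back: reduced form of f is (-4,-4,-17)
g is negative-definite; reduce −g:
−g: translate: b→12 (≡362 mod 50), so (25,362,1313)→(25,12,4)
−g: flip: (25,12,4)→(4,-12,25)
−g: translate: b→4 (≡-12 mod 8), so (4,-12,25)→(4,4,17)
−g: reduced (well bottom): (4,4,17) with a≤c, −a<b≤a
flip sign back: reduced form of g is (-4,-4,-17)
reduced forms (-4, -4, -17) vs (-4, -4, -17) ⇒ equivalent

yes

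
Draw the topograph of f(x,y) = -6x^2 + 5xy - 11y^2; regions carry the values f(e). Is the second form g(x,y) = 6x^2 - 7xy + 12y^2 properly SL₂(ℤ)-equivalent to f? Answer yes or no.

D₁ = -239, D₂ = -239
f is negative-definite; reduce −f:
−f: reduced (well bottom): (6,-5,11) with a≤c, −a<b≤a
flip sign back: reduced form of f is (-6,5,-11)
g: translate: b→5 (≡-7 mod 12), so (6,-7,12)→(6,5,11)
g: reduced (well bottom): (6,5,11) with a≤c, −a<b≤a
reduced forms (-6, 5, -11) vs (6, 5, 11) ⇒ inequivalent

no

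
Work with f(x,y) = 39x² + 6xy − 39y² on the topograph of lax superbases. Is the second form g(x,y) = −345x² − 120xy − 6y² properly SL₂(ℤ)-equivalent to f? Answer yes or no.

D₁ = 6120, D₂ = 6120
river cycle of f (length 6): (-39, 72, 6), (6, 72, -39), (-39, 6, 39), (39, 72, -6), (-6, 72, 39), (39, 6, -39)
river cycle of g (length 6): (-6, 72, 39), (39, 6, -39), (-39, 72, 6), (6, 72, -39), (-39, 6, 39), (39, 72, -6)
cycles coincide ⇒ equivalent

yes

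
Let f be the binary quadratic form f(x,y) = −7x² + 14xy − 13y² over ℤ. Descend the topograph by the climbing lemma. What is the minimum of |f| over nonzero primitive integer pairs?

translate: b→0 (≡-14 mod 14), so (7,-14,13)→(7,0,6)
flip: (7,0,6)→(6,0,7)
reduced (well bottom): (6,0,7) with a≤c, −a<b≤a
well minimum |f| = |-6| = 6 (negative-definite)

6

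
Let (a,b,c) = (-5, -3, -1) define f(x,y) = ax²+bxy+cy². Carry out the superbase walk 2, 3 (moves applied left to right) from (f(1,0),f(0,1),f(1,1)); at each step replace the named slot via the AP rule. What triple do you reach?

start (-5,-1,-9) = (f(1,0),f(0,1),f(1,1))
replace slot 2: 2·((-5)+(-9)) − (-1) = -27 → (-5,-27,-9)
replace slot 3: 2·((-5)+(-27)) − (-9) = -55 → (-5,-27,-55)

-5,-27,-55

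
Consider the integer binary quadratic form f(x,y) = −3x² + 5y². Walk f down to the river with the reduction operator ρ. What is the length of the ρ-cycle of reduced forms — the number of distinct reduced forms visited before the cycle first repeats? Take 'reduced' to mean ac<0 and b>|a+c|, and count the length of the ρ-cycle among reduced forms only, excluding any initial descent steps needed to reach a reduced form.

D = 60, ⌊√D⌋ = 7
descent: ρ → (5,0,-3)
descent: ρ → (-3,6,2)  [lands on river]
river: ρ → (2,6,-3)
ρ-cycle length = 2 (tail of 2 descent steps not counted)

2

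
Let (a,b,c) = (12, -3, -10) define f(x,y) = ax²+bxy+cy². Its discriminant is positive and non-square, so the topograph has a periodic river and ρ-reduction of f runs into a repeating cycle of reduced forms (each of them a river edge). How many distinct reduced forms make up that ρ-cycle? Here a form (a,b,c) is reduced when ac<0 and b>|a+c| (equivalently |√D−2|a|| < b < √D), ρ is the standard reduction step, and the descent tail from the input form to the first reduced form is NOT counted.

D = 489, ⌊√D⌋ = 22
descent: ρ → (-10,3,12)  [lands on river]
river: ρ → (12,21,-1)
river: ρ → (-1,21,12)
river: ρ → (12,3,-10)
river: ρ → (-10,17,5)
river: ρ → (5,13,-16)
river: ρ → (-16,19,2)
river: ρ → (2,21,-6)
river: ρ → (-6,15,11)
river: ρ → (11,7,-10)
river: ρ → (-10,13,8)
river: ρ → (8,19,-4)
river: ρ → (-4,21,3)
river: ρ → (3,21,-4)
river: ρ → (-4,19,8)
river: ρ → (8,13,-10)
river: ρ → (-10,7,11)
river: ρ → (11,15,-6)
river: ρ → (-6,21,2)
river: ρ → (2,19,-16)
river: ρ → (-16,13,5)
river: ρ → (5,17,-10)
ρ-cycle length = 22 (tail of 1 descent step not counted)

22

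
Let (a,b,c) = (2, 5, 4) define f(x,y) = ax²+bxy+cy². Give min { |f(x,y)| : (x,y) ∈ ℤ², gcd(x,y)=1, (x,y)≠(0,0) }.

translate: b→1 (≡5 mod 4), so (2,5,4)→(2,1,1)
flip: (2,1,1)→(1,-1,2)
translate: b→1 (≡-1 mod 2), so (1,-1,2)→(1,1,2)
reduced (well bottom): (1,1,2) with a≤c, −a<b≤a
well minimum = a = 1

1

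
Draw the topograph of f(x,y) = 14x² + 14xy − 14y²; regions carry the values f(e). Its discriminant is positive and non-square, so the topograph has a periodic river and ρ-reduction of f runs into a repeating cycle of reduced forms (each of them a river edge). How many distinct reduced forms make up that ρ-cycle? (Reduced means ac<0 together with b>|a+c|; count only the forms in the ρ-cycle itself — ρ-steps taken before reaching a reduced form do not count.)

D = 980, ⌊√D⌋ = 31
river: ρ → (-14,14,14)
river: ρ → (14,14,-14)
ρ-cycle length = 2 (tail of 0 descent steps not counted)

2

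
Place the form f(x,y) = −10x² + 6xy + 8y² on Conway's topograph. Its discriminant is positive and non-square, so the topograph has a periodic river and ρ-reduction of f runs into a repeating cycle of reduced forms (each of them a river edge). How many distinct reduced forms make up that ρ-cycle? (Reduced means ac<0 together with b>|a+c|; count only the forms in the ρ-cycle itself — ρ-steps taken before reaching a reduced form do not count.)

D = 356, ⌊√D⌋ = 18
river: ρ → (8,10,-8)
river: ρ → (-8,6,10)
river: ρ → (10,14,-4)
river: ρ → (-4,18,2)
river: ρ → (2,18,-4)
river: ρ → (-4,14,10)
river: ρ → (10,6,-8)
river: ρ → (-8,10,8)
river: ρ → (8,6,-10)
river: ρ → (-10,14,4)
river: ρ → (4,18,-2)
river: ρ → (-2,18,4)
river: ρ → (4,14,-10)
river: ρ → (-10,6,8)
ρ-cycle length = 14 (tail of 0 descent steps not counted)

14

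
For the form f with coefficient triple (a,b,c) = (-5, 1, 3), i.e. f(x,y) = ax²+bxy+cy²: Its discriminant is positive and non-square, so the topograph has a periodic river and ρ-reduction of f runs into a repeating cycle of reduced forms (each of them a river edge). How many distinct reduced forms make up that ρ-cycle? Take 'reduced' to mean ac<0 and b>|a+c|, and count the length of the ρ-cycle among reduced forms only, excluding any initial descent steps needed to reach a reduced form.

D = 61, ⌊√D⌋ = 7
descent: ρ → (3,5,-3)  [lands on river]
river: ρ → (-3,7,1)
river: ρ → (1,7,-3)
river: ρ → (-3,5,3)
river: ρ → (3,7,-1)
river: ρ → (-1,7,3)
ρ-cycle length = 6 (tail of 1 descent step not counted)

6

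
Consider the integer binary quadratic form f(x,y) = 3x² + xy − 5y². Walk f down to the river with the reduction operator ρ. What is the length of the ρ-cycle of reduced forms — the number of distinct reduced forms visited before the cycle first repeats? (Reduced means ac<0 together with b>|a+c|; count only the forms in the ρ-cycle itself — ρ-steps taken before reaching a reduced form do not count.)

D = 61, ⌊√D⌋ = 7
descent: ρ → (-5,-1,3)
descent: ρ → (3,7,-1)  [lands on river]
river: ρ → (-1,7,3)
river: ρ → (3,5,-3)
river: ρ → (-3,7,1)
river: ρ → (1,7,-3)
river: ρ → (-3,5,3)
ρ-cycle length = 6 (tail of 2 descent steps not counted)

6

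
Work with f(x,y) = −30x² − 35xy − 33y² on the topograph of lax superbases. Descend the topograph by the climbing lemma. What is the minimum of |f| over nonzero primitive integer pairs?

translate: b→-25 (≡35 mod 60), so (30,35,33)→(30,-25,28)
flip: (30,-25,28)→(28,25,30)
reduced (well bottom): (28,25,30) with a≤c, −a<b≤a
well minimum |f| = |-28| = 28 (negative-definite)

28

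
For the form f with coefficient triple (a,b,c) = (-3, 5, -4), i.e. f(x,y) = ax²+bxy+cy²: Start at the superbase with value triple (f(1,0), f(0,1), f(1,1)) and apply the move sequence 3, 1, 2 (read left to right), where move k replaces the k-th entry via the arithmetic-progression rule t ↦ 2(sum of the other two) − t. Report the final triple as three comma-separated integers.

start (-3,-4,-2) = (f(1,0),f(0,1),f(1,1))
replace slot 3: 2·((-3)+(-4)) − (-2) = -12 → (-3,-4,-12)
replace slot 1: 2·((-4)+(-12)) − (-3) = -29 → (-29,-4,-12)
replace slot 2: 2·((-29)+(-12)) − (-4) = -78 → (-29,-78,-12)

-29,-78,-12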